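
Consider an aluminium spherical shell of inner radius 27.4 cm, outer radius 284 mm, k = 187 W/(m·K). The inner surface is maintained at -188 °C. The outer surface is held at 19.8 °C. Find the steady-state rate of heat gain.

Q = 4πk·ΔT/(1/r₁ − 1/r₂) = 4π × 187 × 207.8 / (1/0.274 − 1/0.284) = 3.80×10^6 W

Q = 3800 kW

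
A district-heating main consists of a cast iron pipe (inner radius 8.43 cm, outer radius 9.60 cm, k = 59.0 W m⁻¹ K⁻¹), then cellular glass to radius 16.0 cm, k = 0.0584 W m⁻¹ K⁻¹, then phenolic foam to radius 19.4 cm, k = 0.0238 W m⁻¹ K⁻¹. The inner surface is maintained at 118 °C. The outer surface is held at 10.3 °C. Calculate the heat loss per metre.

Resistance network (inner→outer):
  R'_cast iron = ln(0.0960/0.0843)/(2πk) = 0.1300/(2π·59.0) = 3.506×10^-4 m·K/W
  R'_cellular glass = ln(0.160/0.0960)/(2πk) = 0.5108/(2π·0.0584) = 1.392 m·K/W
  R'_phenolic foam = ln(0.194/0.160)/(2πk) = 0.1927/(2π·0.0238) = 1.289 m·K/W
ΣR = 3.506×10^-4 + 1.392 + 1.289 = 2.681 m·K/W
Q' = ΔT/ΣR = (118 °C − 10.3 °C)/2.681 = 40.2 W/m

Q' = 40.2 W/m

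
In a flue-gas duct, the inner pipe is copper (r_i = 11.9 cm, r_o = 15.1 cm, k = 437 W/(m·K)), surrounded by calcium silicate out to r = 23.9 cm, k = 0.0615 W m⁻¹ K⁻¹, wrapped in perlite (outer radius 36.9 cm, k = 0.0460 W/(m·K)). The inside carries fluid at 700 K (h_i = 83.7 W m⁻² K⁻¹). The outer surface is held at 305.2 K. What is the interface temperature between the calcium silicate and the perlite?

T = 524 K

Resistance network (inner→outer):
  R'_conv,in = 1/(2πr h) = 1/(2π·0.119·83.7) = 0.01598 m·K/W
  R'_copper = ln(0.151/0.119)/(2πk) = 0.2382/(2π·437) = 8.674×10^-5 m·K/W
  R'_calcium silicate = ln(0.239/0.151)/(2πk) = 0.4592/(2π·0.0615) = 1.188 m·K/W
  R'_perlite = ln(0.369/0.239)/(2πk) = 0.4343/(2π·0.0460) = 1.503 m·K/W
ΣR = 0.01598 + 8.674×10^-5 + 1.188 + 1.503 = 2.707 m·K/W
Q' = ΔT/ΣR = (700 K − 305.2 K)/2.707 = 145.8 W/m
From the inner boundary to the calcium silicate/perlite interface, ΣR_partial = 1.204 m·K/W.
T_interface = T_in − Q'·ΣR_partial = 700 K − (145.8)(1.204) = 524 K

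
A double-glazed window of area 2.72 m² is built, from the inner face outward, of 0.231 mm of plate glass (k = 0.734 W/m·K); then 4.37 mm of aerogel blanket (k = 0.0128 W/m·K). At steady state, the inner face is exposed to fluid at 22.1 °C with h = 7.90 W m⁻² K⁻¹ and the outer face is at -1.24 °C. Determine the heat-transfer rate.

Q = 136 W

Treat each layer as a resistance in series:
  R_conv,in = 1/(hA) = 1/(7.90·2.72) = 0.04654 K/W
  R_plate glass = L/(kA) = 2.31×10^-4/(0.734·2.72) = 1.157×10^-4 K/W
  R_aerogel blanket = L/(kA) = 0.00437/(0.0128·2.72) = 0.1255 K/W
ΣR = 0.04654 + 1.157×10^-4 + 0.1255 = 0.1722 K/W
Q = ΔT/ΣR = (22.1 °C − -1.24 °C)/0.1722 = 136 W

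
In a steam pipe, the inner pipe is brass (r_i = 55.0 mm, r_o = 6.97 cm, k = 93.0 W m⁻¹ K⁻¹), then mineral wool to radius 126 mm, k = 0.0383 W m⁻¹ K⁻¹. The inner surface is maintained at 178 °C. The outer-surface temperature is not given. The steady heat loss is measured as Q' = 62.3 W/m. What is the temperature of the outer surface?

Sum the resistances:
  R'_brass = ln(0.0697/0.0550)/(2πk) = 0.2369/(2π·93.0) = 4.054×10^-4 m·K/W
  R'_mineral wool = ln(0.126/0.0697)/(2πk) = 0.5921/(2π·0.0383) = 2.460 m·K/W
ΣR = 2.461 m·K/W
ΔT = Q'·ΣR = 62.3 × 2.461 = 153.3 K
Heat flows outward, so T_out = T_in − ΔT = 178 − 153.3 = 24.7 °C

T_out = 24.7 °C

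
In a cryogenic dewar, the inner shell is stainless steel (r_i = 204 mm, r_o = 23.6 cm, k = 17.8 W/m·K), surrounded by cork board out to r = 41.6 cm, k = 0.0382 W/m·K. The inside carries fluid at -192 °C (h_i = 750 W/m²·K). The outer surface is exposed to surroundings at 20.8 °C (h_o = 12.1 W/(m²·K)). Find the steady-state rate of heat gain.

Treat each layer as a resistance in series:
  R_conv,in = 1/(4πr²h) = 1/(4π·0.204²·750) = 0.002550 K/W
  R_stainless steel = (1/0.204 − 1/0.236)/(4πk) = 0.6647/(4π·17.8) = 0.002972 K/W
  R_cork board = (1/0.236 − 1/0.416)/(4πk) = 1.833/(4π·0.0382) = 3.819 K/W
  R_conv,out = 1/(4πr²h) = 1/(4π·0.416²·12.1) = 0.03800 K/W
ΣR = 0.002550 + 0.002972 + 3.819 + 0.03800 = 3.863 K/W
Q = ΔT/ΣR = (-192 °C − 20.8 °C)/3.863 = -55.1 W
(Negative Q ⇒ heat flows inward; heat gain = 55.1 W.)

Q = 55.1 W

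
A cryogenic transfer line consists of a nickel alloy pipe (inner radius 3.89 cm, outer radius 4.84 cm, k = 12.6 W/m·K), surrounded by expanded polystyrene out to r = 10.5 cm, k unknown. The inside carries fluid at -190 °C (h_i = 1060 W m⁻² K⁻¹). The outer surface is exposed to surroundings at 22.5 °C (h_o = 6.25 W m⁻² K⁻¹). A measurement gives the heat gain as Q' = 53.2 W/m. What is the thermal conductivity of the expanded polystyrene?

ΣR = ΔT/Q' = |-190 − 22.5|/53.2 = 3.994 m·K/W
Known resistances:
  R'_conv,in = 1/(2πr h) = 1/(2π·0.0389·1060) = 0.003860 m·K/W
  R'_nickel alloy = ln(0.0484/0.0389)/(2πk) = 0.2185/(2π·12.6) = 0.002760 m·K/W
  R'_conv,out = 1/(2πr h) = 1/(2π·0.105·6.25) = 0.2425 m·K/W
R_expanded polystyrene = ΣR − ΣR_known = 3.994 − 0.2491 = 3.745 m·K/W
ln(r₂/r₁)/(2πk) = 3.745 ⇒ k = 0.7745/(2π·3.745) = 0.0329 W/m·K

k = 0.0329 W/m·K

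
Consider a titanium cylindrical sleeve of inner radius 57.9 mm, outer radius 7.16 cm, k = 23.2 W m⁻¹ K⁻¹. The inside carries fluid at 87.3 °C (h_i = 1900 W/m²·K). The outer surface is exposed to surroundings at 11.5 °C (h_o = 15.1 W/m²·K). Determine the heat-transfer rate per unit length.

Q' = 505 W/m

Series thermal resistances, inner to outer:
  R'_conv,in = 1/(2πr h) = 1/(2π·0.0579·1900) = 0.001447 m·K/W
  R'_titanium = ln(0.0716/0.0579)/(2πk) = 0.2124/(2π·23.2) = 0.001457 m·K/W
  R'_conv,out = 1/(2πr h) = 1/(2π·0.0716·15.1) = 0.1472 m·K/W
ΣR = 0.001447 + 0.001457 + 0.1472 = 0.1501 m·K/W
Q' = ΔT/ΣR = (87.3 °C − 11.5 °C)/0.1501 = 505 W/m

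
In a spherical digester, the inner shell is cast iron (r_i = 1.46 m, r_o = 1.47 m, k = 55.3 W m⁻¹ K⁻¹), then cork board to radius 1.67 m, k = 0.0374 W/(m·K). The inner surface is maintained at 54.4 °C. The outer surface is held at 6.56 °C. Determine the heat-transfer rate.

Resistance network (inner→outer):
  R_cast iron = (1/1.46 − 1/1.47)/(4πk) = 0.004659/(4π·55.3) = 6.705×10^-6 K/W
  R_cork board = (1/1.47 − 1/1.67)/(4πk) = 0.08147/(4π·0.0374) = 0.1733 K/W
ΣR = 6.705×10^-6 + 0.1733 = 0.1733 K/W
Q = ΔT/ΣR = (54.4 °C − 6.56 °C)/0.1733 = 276 W

Q = 276 W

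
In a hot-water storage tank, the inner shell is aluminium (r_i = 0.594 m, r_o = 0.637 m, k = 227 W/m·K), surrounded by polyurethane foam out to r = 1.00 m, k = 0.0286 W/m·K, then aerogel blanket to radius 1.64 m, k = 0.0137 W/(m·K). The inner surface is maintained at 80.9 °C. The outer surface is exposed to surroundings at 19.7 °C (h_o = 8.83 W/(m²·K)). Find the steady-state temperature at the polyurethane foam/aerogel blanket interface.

T = 55.7 °C

Series thermal resistances, inner to outer:
  R_aluminium = (1/0.594 − 1/0.637)/(4πk) = 0.1136/(4π·227) = 3.984×10^-5 K/W
  R_polyurethane foam = (1/0.637 − 1/1.00)/(4πk) = 0.5699/(4π·0.0286) = 1.586 K/W
  R_aerogel blanket = (1/1.00 − 1/1.64)/(4πk) = 0.3902/(4π·0.0137) = 2.267 K/W
  R_conv,out = 1/(4πr²h) = 1/(4π·1.64²·8.83) = 0.003351 K/W
ΣR = 3.984×10^-5 + 1.586 + 2.267 + 0.003351 = 3.856 K/W
Q = ΔT/ΣR = (80.9 °C − 19.7 °C)/3.856 = 15.87 W
From the inner boundary to the polyurethane foam/aerogel blanket interface, ΣR_partial = 1.586 K/W.
T_interface = T_in − Q·ΣR_partial = 80.9 °C − (15.87)(1.586) = 55.7 °C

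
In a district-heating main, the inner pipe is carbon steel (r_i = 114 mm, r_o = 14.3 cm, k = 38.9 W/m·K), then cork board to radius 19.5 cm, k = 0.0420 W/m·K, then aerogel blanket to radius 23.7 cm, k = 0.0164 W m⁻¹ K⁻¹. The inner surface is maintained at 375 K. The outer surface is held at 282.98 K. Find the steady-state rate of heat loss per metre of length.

Resistance network (inner→outer):
  R'_carbon steel = ln(0.143/0.114)/(2πk) = 0.2266/(2π·38.9) = 9.273×10^-4 m·K/W
  R'_cork board = ln(0.195/0.143)/(2πk) = 0.3102/(2π·0.0420) = 1.175 m·K/W
  R'_aerogel blanket = ln(0.237/0.195)/(2πk) = 0.1951/(2π·0.0164) = 1.893 m·K/W
ΣR = 9.273×10^-4 + 1.175 + 1.893 = 3.069 m·K/W
Q' = ΔT/ΣR = (375 K − 282.98 K)/3.069 = 30.0 W/m

Q' = 30.0 W/m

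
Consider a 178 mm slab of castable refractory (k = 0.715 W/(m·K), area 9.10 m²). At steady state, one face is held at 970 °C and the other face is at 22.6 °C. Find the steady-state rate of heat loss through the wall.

Q = 34.6 kW

Q = kA·ΔT/L = 0.715 × 9.10 × |970 °C − 22.6 °C| / 0.178 = 34600 W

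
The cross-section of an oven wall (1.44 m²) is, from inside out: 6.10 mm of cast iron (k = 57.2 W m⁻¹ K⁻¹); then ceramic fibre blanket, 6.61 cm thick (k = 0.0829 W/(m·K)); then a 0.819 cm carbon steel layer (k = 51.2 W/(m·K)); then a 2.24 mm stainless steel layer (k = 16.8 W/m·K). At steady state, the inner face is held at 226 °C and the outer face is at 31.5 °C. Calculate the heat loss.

Treat each layer as a resistance in series:
  R_cast iron = L/(kA) = 0.00610/(57.2·1.44) = 7.406×10^-5 K/W
  R_ceramic fibre blanket = L/(kA) = 0.0661/(0.0829·1.44) = 0.5537 K/W
  R_carbon steel = L/(kA) = 0.00819/(51.2·1.44) = 1.111×10^-4 K/W
  R_stainless steel = L/(kA) = 0.00224/(16.8·1.44) = 9.259×10^-5 K/W
ΣR = 7.406×10^-5 + 0.5537 + 1.111×10^-4 + 9.259×10^-5 = 0.5540 K/W
Q = ΔT/ΣR = (226 °C − 31.5 °C)/0.5540 = 351 W

Q = 351 W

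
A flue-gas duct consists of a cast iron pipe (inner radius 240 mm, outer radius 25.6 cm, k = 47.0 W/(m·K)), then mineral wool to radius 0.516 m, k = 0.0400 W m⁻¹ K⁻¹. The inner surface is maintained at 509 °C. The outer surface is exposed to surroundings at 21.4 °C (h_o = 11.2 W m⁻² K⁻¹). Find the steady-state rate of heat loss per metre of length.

Treat each layer as a resistance in series:
  R'_cast iron = ln(0.256/0.240)/(2πk) = 0.06454/(2π·47.0) = 2.185×10^-4 m·K/W
  R'_mineral wool = ln(0.516/0.256)/(2πk) = 0.7009/(2π·0.0400) = 2.789 m·K/W
  R'_conv,out = 1/(2πr h) = 1/(2π·0.516·11.2) = 0.02754 m·K/W
ΣR = 2.185×10^-4 + 2.789 + 0.02754 = 2.817 m·K/W
Q' = ΔT/ΣR = (509 °C − 21.4 °C)/2.817 = 173 W/m

Q' = 173 W/m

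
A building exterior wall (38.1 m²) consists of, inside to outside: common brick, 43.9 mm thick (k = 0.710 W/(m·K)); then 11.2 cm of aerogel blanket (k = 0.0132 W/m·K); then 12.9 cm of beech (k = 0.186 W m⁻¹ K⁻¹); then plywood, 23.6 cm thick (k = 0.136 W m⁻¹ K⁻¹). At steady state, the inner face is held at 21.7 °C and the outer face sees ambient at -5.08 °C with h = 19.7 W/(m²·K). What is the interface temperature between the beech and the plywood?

T = -0.74 °C

Series thermal resistances, inner to outer:
  R_common brick = L/(kA) = 0.0439/(0.710·38.1) = 0.001623 K/W
  R_aerogel blanket = L/(kA) = 0.112/(0.0132·38.1) = 0.2227 K/W
  R_beech = L/(kA) = 0.129/(0.186·38.1) = 0.01820 K/W
  R_plywood = L/(kA) = 0.236/(0.136·38.1) = 0.04555 K/W
  R_conv,out = 1/(hA) = 1/(19.7·38.1) = 0.001332 K/W
ΣR = 0.001623 + 0.2227 + 0.01820 + 0.04555 + 0.001332 = 0.2894 K/W
Q = ΔT/ΣR = (21.7 °C − -5.08 °C)/0.2894 = 92.54 W
From the inner boundary to the beech/plywood interface, ΣR_partial = 0.2425 K/W.
T_interface = T_in − Q·ΣR_partial = 21.7 °C − (92.54)(0.2425) = -0.74 °C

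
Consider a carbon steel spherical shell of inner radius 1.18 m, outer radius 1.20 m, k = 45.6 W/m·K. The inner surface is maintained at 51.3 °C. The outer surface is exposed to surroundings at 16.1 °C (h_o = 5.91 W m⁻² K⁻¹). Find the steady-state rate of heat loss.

Treat each layer as a resistance in series:
  R_carbon steel = (1/1.18 − 1/1.20)/(4πk) = 0.01412/(4π·45.6) = 2.465×10^-5 K/W
  R_conv,out = 1/(4πr²h) = 1/(4π·1.20²·5.91) = 0.009351 K/W
ΣR = 2.465×10^-5 + 0.009351 = 0.009376 K/W
Q = ΔT/ΣR = (51.3 °C − 16.1 °C)/0.009376 = 3750 W

Q = 3750 W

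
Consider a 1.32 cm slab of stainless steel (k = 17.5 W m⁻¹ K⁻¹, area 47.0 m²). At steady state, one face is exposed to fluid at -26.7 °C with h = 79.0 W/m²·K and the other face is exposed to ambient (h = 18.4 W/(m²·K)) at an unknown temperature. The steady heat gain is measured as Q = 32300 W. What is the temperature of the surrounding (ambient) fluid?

T_out = 19.9 °C

Series resistances:
  R_conv,in = 1/(hA) = 1/(79.0·47.0) = 2.693×10^-4 K/W
  R_stainless steel = L/(kA) = 0.0132/(17.5·47.0) = 1.605×10^-5 K/W
  R_conv,out = 1/(hA) = 1/(18.4·47.0) = 0.001156 K/W
ΣR = 0.001442 K/W
ΔT = Q·ΣR = 32300 × 0.001442 = 46.58 K
Heat flows inward, so T_out = T_in + ΔT = -26.7 + 46.58 = 19.9 °C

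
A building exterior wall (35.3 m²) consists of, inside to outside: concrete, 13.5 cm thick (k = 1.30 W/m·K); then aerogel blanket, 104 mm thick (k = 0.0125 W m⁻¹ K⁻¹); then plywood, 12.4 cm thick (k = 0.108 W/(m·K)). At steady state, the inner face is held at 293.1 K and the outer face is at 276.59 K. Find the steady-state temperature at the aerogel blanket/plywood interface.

T = 278.57 K

Resistance network (inner→outer):
  R_concrete = L/(kA) = 0.135/(1.30·35.3) = 0.002942 K/W
  R_aerogel blanket = L/(kA) = 0.104/(0.0125·35.3) = 0.2357 K/W
  R_plywood = L/(kA) = 0.124/(0.108·35.3) = 0.03253 K/W
ΣR = 0.002942 + 0.2357 + 0.03253 = 0.2712 K/W
Q = ΔT/ΣR = (293.1 K − 276.59 K)/0.2712 = 60.88 W
From the inner boundary to the aerogel blanket/plywood interface, ΣR_partial = 0.2386 K/W.
T_interface = T_in − Q·ΣR_partial = 293.1 K − (60.88)(0.2386) = 278.57 K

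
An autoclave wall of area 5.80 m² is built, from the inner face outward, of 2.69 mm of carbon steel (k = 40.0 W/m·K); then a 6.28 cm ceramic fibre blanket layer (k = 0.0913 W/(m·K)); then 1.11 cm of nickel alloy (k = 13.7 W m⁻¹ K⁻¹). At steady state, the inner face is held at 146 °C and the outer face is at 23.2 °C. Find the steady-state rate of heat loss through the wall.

Q = 1030 W

Treat each layer as a resistance in series:
  R_carbon steel = L/(kA) = 0.00269/(40.0·5.80) = 1.159×10^-5 K/W
  R_ceramic fibre blanket = L/(kA) = 0.0628/(0.0913·5.80) = 0.1186 K/W
  R_nickel alloy = L/(kA) = 0.0111/(13.7·5.80) = 1.397×10^-4 K/W
ΣR = 1.159×10^-5 + 0.1186 + 1.397×10^-4 = 0.1188 K/W
Q = ΔT/ΣR = (146 °C − 23.2 °C)/0.1188 = 1030 W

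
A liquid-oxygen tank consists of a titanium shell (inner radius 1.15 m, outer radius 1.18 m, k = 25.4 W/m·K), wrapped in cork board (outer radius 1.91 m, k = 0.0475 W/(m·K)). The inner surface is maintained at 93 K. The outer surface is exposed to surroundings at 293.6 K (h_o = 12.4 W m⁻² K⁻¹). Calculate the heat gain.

Series thermal resistances, inner to outer:
  R_titanium = (1/1.15 − 1/1.18)/(4πk) = 0.02211/(4π·25.4) = 6.926×10^-5 K/W
  R_cork board = (1/1.18 − 1/1.91)/(4πk) = 0.3239/(4π·0.0475) = 0.5426 K/W
  R_conv,out = 1/(4πr²h) = 1/(4π·1.91²·12.4) = 0.001759 K/W
ΣR = 6.926×10^-5 + 0.5426 + 0.001759 = 0.5444 K/W
Q = ΔT/ΣR = (93 K − 293.6 K)/0.5444 = -368 W
(Negative Q ⇒ heat flows inward; heat gain = 368 W.)

Q = 368 W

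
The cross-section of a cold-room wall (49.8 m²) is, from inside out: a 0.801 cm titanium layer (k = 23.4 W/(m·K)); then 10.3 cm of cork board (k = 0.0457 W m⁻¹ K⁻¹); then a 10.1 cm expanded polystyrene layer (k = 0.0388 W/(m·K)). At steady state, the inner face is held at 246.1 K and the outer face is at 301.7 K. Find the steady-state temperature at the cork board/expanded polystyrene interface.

T = 271.90 K

Treat each layer as a resistance in series:
  R_titanium = L/(kA) = 0.00801/(23.4·49.8) = 6.874×10^-6 K/W
  R_cork board = L/(kA) = 0.103/(0.0457·49.8) = 0.04526 K/W
  R_expanded polystyrene = L/(kA) = 0.101/(0.0388·49.8) = 0.05227 K/W
ΣR = 6.874×10^-6 + 0.04526 + 0.05227 = 0.09754 K/W
Q = ΔT/ΣR = (246.1 K − 301.7 K)/0.09754 = -570.0 W
From the inner boundary to the cork board/expanded polystyrene interface, ΣR_partial = 0.04527 K/W.
T_interface = T_in − Q·ΣR_partial = 246.1 K − (-570.0)(0.04527) = 271.90 K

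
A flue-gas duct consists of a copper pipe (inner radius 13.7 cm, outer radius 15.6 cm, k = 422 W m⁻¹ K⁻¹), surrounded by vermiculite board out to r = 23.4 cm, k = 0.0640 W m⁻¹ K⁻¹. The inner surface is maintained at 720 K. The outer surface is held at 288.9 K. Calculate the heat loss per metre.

Q' = 428 W/m

Treat each layer as a resistance in series:
  R'_copper = ln(0.156/0.137)/(2πk) = 0.1299/(2π·422) = 4.898×10^-5 m·K/W
  R'_vermiculite board = ln(0.234/0.156)/(2πk) = 0.4055/(2π·0.0640) = 1.008 m·K/W
ΣR = 4.898×10^-5 + 1.008 = 1.008 m·K/W
Q' = ΔT/ΣR = (720 K − 288.9 K)/1.008 = 428 W/m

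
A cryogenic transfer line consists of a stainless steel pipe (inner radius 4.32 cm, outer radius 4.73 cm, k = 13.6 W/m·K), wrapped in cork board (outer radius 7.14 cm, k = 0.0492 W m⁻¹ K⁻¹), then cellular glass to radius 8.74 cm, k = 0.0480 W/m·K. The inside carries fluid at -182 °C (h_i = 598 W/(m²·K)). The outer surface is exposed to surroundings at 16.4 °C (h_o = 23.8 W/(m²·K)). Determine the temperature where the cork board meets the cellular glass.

T = -54.6 °C

Series thermal resistances, inner to outer:
  R'_conv,in = 1/(2πr h) = 1/(2π·0.0432·598) = 0.006161 m·K/W
  R'_stainless steel = ln(0.0473/0.0432)/(2πk) = 0.09067/(2π·13.6) = 0.001061 m·K/W
  R'_cork board = ln(0.0714/0.0473)/(2πk) = 0.4118/(2π·0.0492) = 1.332 m·K/W
  R'_cellular glass = ln(0.0874/0.0714)/(2πk) = 0.2022/(2π·0.0480) = 0.6704 m·K/W
  R'_conv,out = 1/(2πr h) = 1/(2π·0.0874·23.8) = 0.07651 m·K/W
ΣR = 0.006161 + 0.001061 + 1.332 + 0.6704 + 0.07651 = 2.086 m·K/W
Q' = ΔT/ΣR = (-182 °C − 16.4 °C)/2.086 = -95.11 W/m
From the inner boundary to the cork board/cellular glass interface, ΣR_partial = 1.339 m·K/W.
T_interface = T_in − Q'·ΣR_partial = -182 °C − (-95.11)(1.339) = -54.6 °C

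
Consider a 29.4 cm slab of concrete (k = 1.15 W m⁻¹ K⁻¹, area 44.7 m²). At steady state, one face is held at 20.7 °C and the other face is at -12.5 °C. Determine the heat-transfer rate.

Q = kA·ΔT/L = 1.15 × 44.7 × |20.7 °C − -12.5 °C| / 0.294 = 5800 W

Q = 5.80 kW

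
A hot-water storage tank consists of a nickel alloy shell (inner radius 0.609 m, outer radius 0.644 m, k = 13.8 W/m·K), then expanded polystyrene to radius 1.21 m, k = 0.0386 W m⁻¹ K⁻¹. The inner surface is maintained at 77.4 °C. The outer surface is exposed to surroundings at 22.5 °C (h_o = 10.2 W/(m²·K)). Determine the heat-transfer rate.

Q = 36.5 W

Resistance network (inner→outer):
  R_nickel alloy = (1/0.609 − 1/0.644)/(4πk) = 0.08924/(4π·13.8) = 5.146×10^-4 K/W
  R_expanded polystyrene = (1/0.644 − 1/1.21)/(4πk) = 0.7263/(4π·0.0386) = 1.497 K/W
  R_conv,out = 1/(4πr²h) = 1/(4π·1.21²·10.2) = 0.005329 K/W
ΣR = 5.146×10^-4 + 1.497 + 0.005329 = 1.503 K/W
Q = ΔT/ΣR = (77.4 °C − 22.5 °C)/1.503 = 36.5 W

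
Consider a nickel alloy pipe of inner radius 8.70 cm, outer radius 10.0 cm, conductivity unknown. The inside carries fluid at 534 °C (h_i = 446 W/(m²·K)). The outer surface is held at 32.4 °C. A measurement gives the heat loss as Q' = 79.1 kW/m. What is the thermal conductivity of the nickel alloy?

ΣR = ΔT/Q' = |534 − 32.4|/79100 = 0.006341 m·K/W
Known resistances:
  R'_conv,in = 1/(2πr h) = 1/(2π·0.0870·446) = 0.004102 m·K/W
R_nickel alloy = ΣR − ΣR_known = 0.006341 − 0.004102 = 0.002239 m·K/W
ln(r₂/r₁)/(2πk) = 0.002239 ⇒ k = 0.1393/(2π·0.002239) = 9.90 W/m·K

k = 9.90 W/m·K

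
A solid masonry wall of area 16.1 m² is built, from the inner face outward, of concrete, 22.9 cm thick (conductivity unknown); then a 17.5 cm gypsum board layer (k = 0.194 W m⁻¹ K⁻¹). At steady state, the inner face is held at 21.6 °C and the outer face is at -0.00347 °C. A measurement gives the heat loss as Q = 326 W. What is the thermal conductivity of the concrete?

ΣR = ΔT/Q = |21.6 − -0.00347|/326 = 0.06627 K/W
Known resistances:
  R_gypsum board = L/(kA) = 0.175/(0.194·16.1) = 0.05603 K/W
R_concrete = ΣR − ΣR_known = 0.06627 − 0.05603 = 0.01024 K/W
L/(kA) = 0.01024 ⇒ k = 0.229/(0.01024·16.1) = 1.39 W/m·K

k = 1.39 W/m·K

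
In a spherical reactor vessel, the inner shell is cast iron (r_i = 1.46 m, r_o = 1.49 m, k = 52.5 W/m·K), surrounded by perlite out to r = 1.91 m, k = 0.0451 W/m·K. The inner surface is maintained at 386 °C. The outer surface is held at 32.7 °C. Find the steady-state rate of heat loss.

Resistance network (inner→outer):
  R_cast iron = (1/1.46 − 1/1.49)/(4πk) = 0.01379/(4π·52.5) = 2.090×10^-5 K/W
  R_perlite = (1/1.49 − 1/1.91)/(4πk) = 0.1476/(4π·0.0451) = 0.2604 K/W
ΣR = 2.090×10^-5 + 0.2604 = 0.2604 K/W
Q = ΔT/ΣR = (386 °C − 32.7 °C)/0.2604 = 1360 W

Q = 1360 W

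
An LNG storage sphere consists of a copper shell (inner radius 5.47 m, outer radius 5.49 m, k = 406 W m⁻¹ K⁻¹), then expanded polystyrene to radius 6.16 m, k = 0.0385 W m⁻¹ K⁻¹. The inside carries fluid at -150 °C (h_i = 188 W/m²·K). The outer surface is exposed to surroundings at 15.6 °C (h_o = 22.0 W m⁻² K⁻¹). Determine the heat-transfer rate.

Series thermal resistances, inner to outer:
  R_conv,in = 1/(4πr²h) = 1/(4π·5.47²·188) = 1.415×10^-5 K/W
  R_copper = (1/5.47 − 1/5.49)/(4πk) = 6.660×10^-4/(4π·406) = 1.305×10^-7 K/W
  R_expanded polystyrene = (1/5.49 − 1/6.16)/(4πk) = 0.01981/(4π·0.0385) = 0.04095 K/W
  R_conv,out = 1/(4πr²h) = 1/(4π·6.16²·22.0) = 9.532×10^-5 K/W
ΣR = 1.415×10^-5 + 1.305×10^-7 + 0.04095 + 9.532×10^-5 = 0.04106 K/W
Q = ΔT/ΣR = (-150 °C − 15.6 °C)/0.04106 = -4030 W
(Negative Q ⇒ heat flows inward; heat gain = 4030 W.)

Q = 4030 W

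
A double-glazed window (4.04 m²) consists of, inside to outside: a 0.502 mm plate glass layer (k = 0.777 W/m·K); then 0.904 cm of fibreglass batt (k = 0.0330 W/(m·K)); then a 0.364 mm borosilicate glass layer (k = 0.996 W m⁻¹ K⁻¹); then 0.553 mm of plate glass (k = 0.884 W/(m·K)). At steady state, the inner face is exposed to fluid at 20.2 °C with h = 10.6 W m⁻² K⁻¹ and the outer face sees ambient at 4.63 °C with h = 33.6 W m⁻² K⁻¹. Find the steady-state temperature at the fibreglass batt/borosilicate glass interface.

Treat each layer as a resistance in series:
  R_conv,in = 1/(hA) = 1/(10.6·4.04) = 0.02335 K/W
  R_plate glass = L/(kA) = 5.02×10^-4/(0.777·4.04) = 1.599×10^-4 K/W
  R_fibreglass batt = L/(kA) = 0.00904/(0.0330·4.04) = 0.06781 K/W
  R_borosilicate glass = L/(kA) = 3.64×10^-4/(0.996·4.04) = 9.046×10^-5 K/W
  R_plate glass = L/(kA) = 5.53×10^-4/(0.884·4.04) = 1.548×10^-4 K/W
  R_conv,out = 1/(hA) = 1/(33.6·4.04) = 0.007367 K/W
ΣR = 0.02335 + 1.599×10^-4 + 0.06781 + 9.046×10^-5 + 1.548×10^-4 + 0.007367 = 0.09893 K/W
Q = ΔT/ΣR = (20.2 °C − 4.63 °C)/0.09893 = 157.4 W
From the inner boundary to the fibreglass batt/borosilicate glass interface, ΣR_partial = 0.09132 K/W.
T_interface = T_in − Q·ΣR_partial = 20.2 °C − (157.4)(0.09132) = 5.83 °C

T = 5.83 °C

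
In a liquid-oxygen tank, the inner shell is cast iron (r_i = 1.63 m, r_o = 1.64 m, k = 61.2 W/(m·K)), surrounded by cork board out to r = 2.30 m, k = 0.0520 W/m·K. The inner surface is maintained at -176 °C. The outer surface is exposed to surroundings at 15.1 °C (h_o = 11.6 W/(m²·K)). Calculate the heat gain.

Q = 710 W

Treat each layer as a resistance in series:
  R_cast iron = (1/1.63 − 1/1.64)/(4πk) = 0.003741/(4π·61.2) = 4.864×10^-6 K/W
  R_cork board = (1/1.64 − 1/2.30)/(4πk) = 0.1750/(4π·0.0520) = 0.2678 K/W
  R_conv,out = 1/(4πr²h) = 1/(4π·2.30²·11.6) = 0.001297 K/W
ΣR = 4.864×10^-6 + 0.2678 + 0.001297 = 0.2691 K/W
Q = ΔT/ΣR = (-176 °C − 15.1 °C)/0.2691 = -710 W
(Negative Q ⇒ heat flows inward; heat gain = 710 W.)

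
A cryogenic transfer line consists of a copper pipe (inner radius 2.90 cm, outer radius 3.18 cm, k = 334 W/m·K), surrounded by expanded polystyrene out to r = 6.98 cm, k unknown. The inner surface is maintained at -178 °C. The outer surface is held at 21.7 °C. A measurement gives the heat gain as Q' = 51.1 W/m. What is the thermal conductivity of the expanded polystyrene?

k = 0.0320 W/m·K

ΣR = ΔT/Q' = |-178 − 21.7|/51.1 = 3.908 m·K/W
Known resistances:
  R'_copper = ln(0.0318/0.0290)/(2πk) = 0.09217/(2π·334) = 4.392×10^-5 m·K/W
R_expanded polystyrene = ΣR − ΣR_known = 3.908 − 4.392×10^-5 = 3.908 m·K/W
ln(r₂/r₁)/(2πk) = 3.908 ⇒ k = 0.7862/(2π·3.908) = 0.0320 W/m·K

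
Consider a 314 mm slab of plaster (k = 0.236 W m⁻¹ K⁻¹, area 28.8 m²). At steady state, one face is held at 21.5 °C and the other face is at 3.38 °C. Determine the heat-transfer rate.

Q = 392 W

Q = kA·ΔT/L = 0.236 × 28.8 × |21.5 °C − 3.38 °C| / 0.314 = 392 W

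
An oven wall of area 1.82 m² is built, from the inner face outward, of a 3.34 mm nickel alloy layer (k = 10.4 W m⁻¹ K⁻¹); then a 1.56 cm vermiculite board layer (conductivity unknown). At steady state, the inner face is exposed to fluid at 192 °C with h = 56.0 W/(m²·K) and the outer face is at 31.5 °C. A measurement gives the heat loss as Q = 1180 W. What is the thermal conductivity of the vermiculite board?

k = 0.0680 W/m·K

ΣR = ΔT/Q = |192 − 31.5|/1180 = 0.1360 K/W
Known resistances:
  R_conv,in = 1/(hA) = 1/(56.0·1.82) = 0.009812 K/W
  R_nickel alloy = L/(kA) = 0.00334/(10.4·1.82) = 1.765×10^-4 K/W
R_vermiculite board = ΣR − ΣR_known = 0.1360 − 0.009988 = 0.1260 K/W
L/(kA) = 0.1260 ⇒ k = 0.0156/(0.1260·1.82) = 0.0680 W/m·K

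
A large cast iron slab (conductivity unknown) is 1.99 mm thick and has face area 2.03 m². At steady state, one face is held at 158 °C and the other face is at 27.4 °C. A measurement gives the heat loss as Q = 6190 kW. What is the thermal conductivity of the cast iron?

ΣR = ΔT/Q = |158 − 27.4|/6.19×10^6 = 2.110×10^-5 K/W
L/(kA) = 2.110×10^-5 ⇒ k = 0.00199/(2.110×10^-5·2.03) = 46.5 W/m·K

k = 46.5 W/m·K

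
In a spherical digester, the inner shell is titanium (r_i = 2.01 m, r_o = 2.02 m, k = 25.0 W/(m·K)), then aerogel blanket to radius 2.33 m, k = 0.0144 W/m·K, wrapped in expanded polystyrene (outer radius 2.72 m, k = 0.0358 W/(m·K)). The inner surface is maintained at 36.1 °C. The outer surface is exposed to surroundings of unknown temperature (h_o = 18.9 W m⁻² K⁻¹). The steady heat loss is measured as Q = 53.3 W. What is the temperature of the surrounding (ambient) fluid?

T_out = 9.38 °C

Series resistances:
  R_titanium = (1/2.01 − 1/2.02)/(4πk) = 0.002463/(4π·25.0) = 7.840×10^-6 K/W
  R_aerogel blanket = (1/2.02 − 1/2.33)/(4πk) = 0.06586/(4π·0.0144) = 0.3640 K/W
  R_expanded polystyrene = (1/2.33 − 1/2.72)/(4πk) = 0.06154/(4π·0.0358) = 0.1368 K/W
  R_conv,out = 1/(4πr²h) = 1/(4π·2.72²·18.9) = 5.691×10^-4 K/W
ΣR = 0.5013 K/W
ΔT = Q·ΣR = 53.3 × 0.5013 = 26.72 K
Heat flows outward, so T_out = T_in − ΔT = 36.1 − 26.72 = 9.38 °C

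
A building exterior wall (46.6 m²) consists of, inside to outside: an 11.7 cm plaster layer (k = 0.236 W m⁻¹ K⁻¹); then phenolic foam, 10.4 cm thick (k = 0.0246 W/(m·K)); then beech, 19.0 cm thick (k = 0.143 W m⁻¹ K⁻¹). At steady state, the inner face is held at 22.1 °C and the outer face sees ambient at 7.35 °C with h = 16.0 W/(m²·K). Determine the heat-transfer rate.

Q = 112 W

Series thermal resistances, inner to outer:
  R_plaster = L/(kA) = 0.117/(0.236·46.6) = 0.01064 K/W
  R_phenolic foam = L/(kA) = 0.104/(0.0246·46.6) = 0.09072 K/W
  R_beech = L/(kA) = 0.190/(0.143·46.6) = 0.02851 K/W
  R_conv,out = 1/(hA) = 1/(16.0·46.6) = 0.001341 K/W
ΣR = 0.01064 + 0.09072 + 0.02851 + 0.001341 = 0.1312 K/W
Q = ΔT/ΣR = (22.1 °C − 7.35 °C)/0.1312 = 112 W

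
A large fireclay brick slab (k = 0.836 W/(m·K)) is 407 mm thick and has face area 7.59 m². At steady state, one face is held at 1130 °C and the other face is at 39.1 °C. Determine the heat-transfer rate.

Q = 17.0 kW

Q = kA·ΔT/L = 0.836 × 7.59 × |1130 °C − 39.1 °C| / 0.407 = 17000 W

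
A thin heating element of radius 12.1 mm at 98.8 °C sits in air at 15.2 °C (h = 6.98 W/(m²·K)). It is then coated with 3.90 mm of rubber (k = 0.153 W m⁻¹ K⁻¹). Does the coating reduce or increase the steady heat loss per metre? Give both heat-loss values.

Critical radius for a cylinder: r_cr = k/h = 0.0219 m = 2.19 cm.
Outer radius after coating: r₂ = 0.0121 + 0.00390 = 0.01600 m.
Since r₁ < r_cr and r₂ ≤ r_cr, the coating moves toward the maximum at r_cr — heat loss rises.
Bare: R = 1/(2πr₁h) = 1.884 m·K/W; Q = 83.6/1.884 = 44.4 W/m.
Coated: R = R_cond + R_conv = 1.716 m·K/W; Q = 83.6/1.716 = 48.7 W/m.

increases: 44.4 → 48.7 W/m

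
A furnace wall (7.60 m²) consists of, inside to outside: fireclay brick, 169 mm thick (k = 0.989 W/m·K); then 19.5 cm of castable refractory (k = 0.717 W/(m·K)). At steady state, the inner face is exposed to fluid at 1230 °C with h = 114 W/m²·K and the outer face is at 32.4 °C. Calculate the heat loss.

Q = 20.2 kW

Resistance network (inner→outer):
  R_conv,in = 1/(hA) = 1/(114·7.60) = 0.001154 K/W
  R_fireclay brick = L/(kA) = 0.169/(0.989·7.60) = 0.02248 K/W
  R_castable refractory = L/(kA) = 0.195/(0.717·7.60) = 0.03579 K/W
ΣR = 0.001154 + 0.02248 + 0.03579 = 0.05942 K/W
Q = ΔT/ΣR = (1230 °C − 32.4 °C)/0.05942 = 20200 W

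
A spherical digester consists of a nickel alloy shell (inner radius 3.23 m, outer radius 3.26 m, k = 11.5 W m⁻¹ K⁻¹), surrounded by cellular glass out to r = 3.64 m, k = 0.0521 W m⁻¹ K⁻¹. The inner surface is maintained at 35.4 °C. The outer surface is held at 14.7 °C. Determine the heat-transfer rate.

Treat each layer as a resistance in series:
  R_nickel alloy = (1/3.23 − 1/3.26)/(4πk) = 0.002849/(4π·11.5) = 1.971×10^-5 K/W
  R_cellular glass = (1/3.26 − 1/3.64)/(4πk) = 0.03202/(4π·0.0521) = 0.04891 K/W
ΣR = 1.971×10^-5 + 0.04891 = 0.04893 K/W
Q = ΔT/ΣR = (35.4 °C − 14.7 °C)/0.04893 = 423 W

Q = 423 W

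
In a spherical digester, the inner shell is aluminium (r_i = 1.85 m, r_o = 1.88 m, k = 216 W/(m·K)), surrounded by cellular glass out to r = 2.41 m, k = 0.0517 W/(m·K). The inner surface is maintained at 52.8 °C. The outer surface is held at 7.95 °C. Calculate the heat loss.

Resistance network (inner→outer):
  R_aluminium = (1/1.85 − 1/1.88)/(4πk) = 0.008626/(4π·216) = 3.178×10^-6 K/W
  R_cellular glass = (1/1.88 − 1/2.41)/(4πk) = 0.1170/(4π·0.0517) = 0.1801 K/W
ΣR = 3.178×10^-6 + 0.1801 = 0.1801 K/W
Q = ΔT/ΣR = (52.8 °C − 7.95 °C)/0.1801 = 249 W

Q = 249 W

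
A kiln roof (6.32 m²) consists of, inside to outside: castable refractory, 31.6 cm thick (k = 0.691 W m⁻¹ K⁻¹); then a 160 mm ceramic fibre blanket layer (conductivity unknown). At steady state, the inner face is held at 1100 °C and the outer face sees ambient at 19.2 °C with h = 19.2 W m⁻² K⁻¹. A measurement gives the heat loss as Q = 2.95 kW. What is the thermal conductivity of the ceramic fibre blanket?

k = 0.0886 W/m·K

ΣR = ΔT/Q = |1100 − 19.2|/2950 = 0.3664 K/W
Known resistances:
  R_castable refractory = L/(kA) = 0.316/(0.691·6.32) = 0.07236 K/W
  R_conv,out = 1/(hA) = 1/(19.2·6.32) = 0.008241 K/W
R_ceramic fibre blanket = ΣR − ΣR_known = 0.3664 − 0.08060 = 0.2858 K/W
L/(kA) = 0.2858 ⇒ k = 0.160/(0.2858·6.32) = 0.0886 W/m·K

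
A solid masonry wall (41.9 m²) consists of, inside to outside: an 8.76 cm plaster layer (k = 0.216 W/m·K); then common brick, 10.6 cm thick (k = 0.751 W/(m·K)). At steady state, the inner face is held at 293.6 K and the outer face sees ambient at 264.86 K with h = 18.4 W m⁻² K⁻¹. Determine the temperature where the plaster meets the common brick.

Resistance network (inner→outer):
  R_plaster = L/(kA) = 0.0876/(0.216·41.9) = 0.009679 K/W
  R_common brick = L/(kA) = 0.106/(0.751·41.9) = 0.003369 K/W
  R_conv,out = 1/(hA) = 1/(18.4·41.9) = 0.001297 K/W
ΣR = 0.009679 + 0.003369 + 0.001297 = 0.01435 K/W
Q = ΔT/ΣR = (293.6 K − 264.86 K)/0.01435 = 2003 W
From the inner boundary to the plaster/common brick interface, ΣR_partial = 0.009679 K/W.
T_interface = T_in − Q·ΣR_partial = 293.6 K − (2003)(0.009679) = 274.21 K

T = 274.21 K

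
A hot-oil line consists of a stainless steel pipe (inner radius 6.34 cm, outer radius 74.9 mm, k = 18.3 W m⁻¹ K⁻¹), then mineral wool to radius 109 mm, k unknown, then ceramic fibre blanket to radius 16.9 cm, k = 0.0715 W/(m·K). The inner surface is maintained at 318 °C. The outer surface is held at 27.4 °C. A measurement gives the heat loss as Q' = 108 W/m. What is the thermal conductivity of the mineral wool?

k = 0.0349 W/m·K

ΣR = ΔT/Q' = |318 − 27.4|/108 = 2.691 m·K/W
Known resistances:
  R'_stainless steel = ln(0.0749/0.0634)/(2πk) = 0.1667/(2π·18.3) = 0.001450 m·K/W
  R'_ceramic fibre blanket = ln(0.169/0.109)/(2πk) = 0.4386/(2π·0.0715) = 0.9762 m·K/W
R_mineral wool = ΣR − ΣR_known = 2.691 − 0.9776 = 1.713 m·K/W
ln(r₂/r₁)/(2πk) = 1.713 ⇒ k = 0.3752/(2π·1.713) = 0.0349 W/m·K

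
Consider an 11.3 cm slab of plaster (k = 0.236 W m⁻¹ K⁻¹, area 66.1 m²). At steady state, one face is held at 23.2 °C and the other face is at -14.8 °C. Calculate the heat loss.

Q = 5.25 kW

Q = kA·ΔT/L = 0.236 × 66.1 × |23.2 °C − -14.8 °C| / 0.113 = 5250 W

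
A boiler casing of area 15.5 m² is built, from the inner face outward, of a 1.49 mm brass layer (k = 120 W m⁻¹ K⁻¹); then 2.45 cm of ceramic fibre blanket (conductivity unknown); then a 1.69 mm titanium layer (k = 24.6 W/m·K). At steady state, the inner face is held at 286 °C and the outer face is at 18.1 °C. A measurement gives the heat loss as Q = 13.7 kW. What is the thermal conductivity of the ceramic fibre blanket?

ΣR = ΔT/Q = |286 − 18.1|/13700 = 0.01955 K/W
Known resistances:
  R_brass = L/(kA) = 0.00149/(120·15.5) = 8.011×10^-7 K/W
  R_titanium = L/(kA) = 0.00169/(24.6·15.5) = 4.432×10^-6 K/W
R_ceramic fibre blanket = ΣR − ΣR_known = 0.01955 − 5.233×10^-6 = 0.01954 K/W
L/(kA) = 0.01954 ⇒ k = 0.0245/(0.01954·15.5) = 0.0809 W/m·K

k = 0.0809 W/m·K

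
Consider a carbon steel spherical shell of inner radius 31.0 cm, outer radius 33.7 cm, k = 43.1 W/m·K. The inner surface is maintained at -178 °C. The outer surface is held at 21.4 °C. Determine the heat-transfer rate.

Q = 4πk·ΔT/(1/r₁ − 1/r₂) = 4π × 43.1 × 199.4 / (1/0.310 − 1/0.337) = 4.18×10^5 W

Q = 418 kW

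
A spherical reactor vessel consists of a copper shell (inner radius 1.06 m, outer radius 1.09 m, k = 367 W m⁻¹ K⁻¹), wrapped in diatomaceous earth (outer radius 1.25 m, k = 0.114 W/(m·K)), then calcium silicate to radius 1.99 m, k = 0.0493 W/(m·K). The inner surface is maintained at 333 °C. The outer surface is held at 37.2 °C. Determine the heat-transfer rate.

Q = 526 W

Series thermal resistances, inner to outer:
  R_copper = (1/1.06 − 1/1.09)/(4πk) = 0.02597/(4π·367) = 5.630×10^-6 K/W
  R_diatomaceous earth = (1/1.09 − 1/1.25)/(4πk) = 0.1174/(4π·0.114) = 0.08197 K/W
  R_calcium silicate = (1/1.25 − 1/1.99)/(4πk) = 0.2975/(4π·0.0493) = 0.4802 K/W
ΣR = 5.630×10^-6 + 0.08197 + 0.4802 = 0.5622 K/W
Q = ΔT/ΣR = (333 °C − 37.2 °C)/0.5622 = 526 W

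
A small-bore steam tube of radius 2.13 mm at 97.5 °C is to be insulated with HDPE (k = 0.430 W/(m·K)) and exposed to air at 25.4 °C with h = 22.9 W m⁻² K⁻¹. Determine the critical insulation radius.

r_cr = 1.88 cm

For a cylinder, r_cr = k_ins/h = 0.430/22.9 = 0.0188 m = 1.88 cm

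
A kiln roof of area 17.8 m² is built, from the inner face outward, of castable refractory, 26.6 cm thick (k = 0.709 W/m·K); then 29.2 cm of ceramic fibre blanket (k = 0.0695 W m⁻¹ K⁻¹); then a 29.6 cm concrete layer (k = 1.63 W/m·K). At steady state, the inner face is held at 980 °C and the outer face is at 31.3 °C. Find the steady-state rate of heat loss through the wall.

Series thermal resistances, inner to outer:
  R_castable refractory = L/(kA) = 0.266/(0.709·17.8) = 0.02108 K/W
  R_ceramic fibre blanket = L/(kA) = 0.292/(0.0695·17.8) = 0.2360 K/W
  R_concrete = L/(kA) = 0.296/(1.63·17.8) = 0.01020 K/W
ΣR = 0.02108 + 0.2360 + 0.01020 = 0.2673 K/W
Q = ΔT/ΣR = (980 °C − 31.3 °C)/0.2673 = 3550 W

Q = 3.55 kW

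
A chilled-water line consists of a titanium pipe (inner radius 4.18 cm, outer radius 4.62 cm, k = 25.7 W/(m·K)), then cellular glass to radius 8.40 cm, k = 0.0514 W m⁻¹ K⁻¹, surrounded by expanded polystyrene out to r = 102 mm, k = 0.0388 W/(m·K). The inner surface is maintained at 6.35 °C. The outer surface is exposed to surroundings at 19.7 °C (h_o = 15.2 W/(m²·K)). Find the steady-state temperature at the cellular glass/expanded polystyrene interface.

T = 15.3 °C

Resistance network (inner→outer):
  R'_titanium = ln(0.0462/0.0418)/(2πk) = 0.1001/(2π·25.7) = 6.198×10^-4 m·K/W
  R'_cellular glass = ln(0.0840/0.0462)/(2πk) = 0.5978/(2π·0.0514) = 1.851 m·K/W
  R'_expanded polystyrene = ln(0.102/0.0840)/(2πk) = 0.1942/(2π·0.0388) = 0.7964 m·K/W
  R'_conv,out = 1/(2πr h) = 1/(2π·0.102·15.2) = 0.1027 m·K/W
ΣR = 6.198×10^-4 + 1.851 + 0.7964 + 0.1027 = 2.751 m·K/W
Q' = ΔT/ΣR = (6.35 °C − 19.7 °C)/2.751 = -4.853 W/m
From the inner boundary to the cellular glass/expanded polystyrene interface, ΣR_partial = 1.852 m·K/W.
T_interface = T_in − Q'·ΣR_partial = 6.35 °C − (-4.853)(1.852) = 15.3 °C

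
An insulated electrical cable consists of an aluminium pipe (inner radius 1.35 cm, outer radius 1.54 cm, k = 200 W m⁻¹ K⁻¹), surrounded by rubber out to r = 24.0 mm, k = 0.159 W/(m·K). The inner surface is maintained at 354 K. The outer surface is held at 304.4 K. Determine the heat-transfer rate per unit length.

Resistance network (inner→outer):
  R'_aluminium = ln(0.0154/0.0135)/(2πk) = 0.1317/(2π·200) = 1.048×10^-4 m·K/W
  R'_rubber = ln(0.0240/0.0154)/(2πk) = 0.4437/(2π·0.159) = 0.4441 m·K/W
ΣR = 1.048×10^-4 + 0.4441 = 0.4442 m·K/W
Q' = ΔT/ΣR = (354 K − 304.4 K)/0.4442 = 112 W/m

Q' = 112 W/m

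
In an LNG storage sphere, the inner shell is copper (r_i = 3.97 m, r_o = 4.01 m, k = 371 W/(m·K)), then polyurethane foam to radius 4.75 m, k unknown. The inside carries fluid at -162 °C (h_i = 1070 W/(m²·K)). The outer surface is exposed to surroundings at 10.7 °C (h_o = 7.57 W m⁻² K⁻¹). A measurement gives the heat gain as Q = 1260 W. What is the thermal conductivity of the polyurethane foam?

k = 0.0226 W/m·K

ΣR = ΔT/Q = |-162 − 10.7|/1260 = 0.1371 K/W
Known resistances:
  R_conv,in = 1/(4πr²h) = 1/(4π·3.97²·1070) = 4.719×10^-6 K/W
  R_copper = (1/3.97 − 1/4.01)/(4πk) = 0.002513/(4π·371) = 5.389×10^-7 K/W
  R_conv,out = 1/(4πr²h) = 1/(4π·4.75²·7.57) = 4.659×10^-4 K/W
R_polyurethane foam = ΣR − ΣR_known = 0.1371 − 4.712×10^-4 = 0.1366 K/W
(1/r₁−1/r₂)/(4πk) = 0.1366 ⇒ k = 0.03885/(4π·0.1366) = 0.0226 W/m·K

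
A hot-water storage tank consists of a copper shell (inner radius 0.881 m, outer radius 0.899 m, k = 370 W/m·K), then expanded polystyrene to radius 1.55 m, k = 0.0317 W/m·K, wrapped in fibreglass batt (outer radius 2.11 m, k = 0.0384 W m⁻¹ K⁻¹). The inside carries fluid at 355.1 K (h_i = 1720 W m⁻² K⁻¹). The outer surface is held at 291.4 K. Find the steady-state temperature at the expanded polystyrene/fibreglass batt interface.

T = 306.2 K

Series thermal resistances, inner to outer:
  R_conv,in = 1/(4πr²h) = 1/(4π·0.881²·1720) = 5.961×10^-5 K/W
  R_copper = (1/0.881 − 1/0.899)/(4πk) = 0.02273/(4π·370) = 4.888×10^-6 K/W
  R_expanded polystyrene = (1/0.899 − 1/1.55)/(4πk) = 0.4672/(4π·0.0317) = 1.173 K/W
  R_fibreglass batt = (1/1.55 − 1/2.11)/(4πk) = 0.1712/(4π·0.0384) = 0.3548 K/W
ΣR = 5.961×10^-5 + 4.888×10^-6 + 1.173 + 0.3548 = 1.528 K/W
Q = ΔT/ΣR = (355.1 K − 291.4 K)/1.528 = 41.69 W
From the inner boundary to the expanded polystyrene/fibreglass batt interface, ΣR_partial = 1.173 K/W.
T_interface = T_in − Q·ΣR_partial = 355.1 K − (41.69)(1.173) = 306.2 K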